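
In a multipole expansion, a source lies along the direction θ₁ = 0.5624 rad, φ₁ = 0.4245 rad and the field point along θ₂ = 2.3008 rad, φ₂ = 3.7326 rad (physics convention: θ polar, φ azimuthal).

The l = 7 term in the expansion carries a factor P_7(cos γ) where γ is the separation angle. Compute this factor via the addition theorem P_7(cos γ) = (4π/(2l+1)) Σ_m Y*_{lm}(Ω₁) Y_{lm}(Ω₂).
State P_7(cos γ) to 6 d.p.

Expand P_7 via completeness: Σ_{m} conj(Y_{7,m}) at Ω₁ times Y_{7,m} at Ω₂ —
  m=-7: -0.00604 + 0.00104j × 0.03471 - 0.05353j = -0.00015 + 0.00036j  (running Σ = -0.00015 + 0.00036j)
  m=-6: -0.03014 + 0.02038j × 0.19639 - 0.08406j = -0.00421 + 0.00654j  (running Σ = -0.00436 + 0.00689j)
  m=-5: -0.06884 + 0.11185j × 0.39611 + 0.07477j = -0.03563 + 0.03916j  (running Σ = -0.03999 + 0.04605j)
  m=-4: -0.04013 + 0.31381j × 0.29909 + 0.29444j = -0.10440 + 0.08204j  (running Σ = -0.14439 + 0.12809j)
  m=-3: 0.14253 + 0.46521j × 0.01775 + 0.08657j = -0.03774 + 0.02060j  (running Σ = -0.18213 + 0.14869j)
  m=-2: 0.23670 + 0.26890j × 0.12380 - 0.30223j = 0.11058 - 0.03825j  (running Σ = -0.07156 + 0.11044j)
  m=-1: -0.14472 - 0.06541j × 0.20272 - 0.13603j = -0.03823 + 0.00643j  (running Σ = -0.10979 + 0.11687j)
  m=0: -0.41913 + 0.00000j × -0.26233 + 0.00000j = 0.10995 + 0.00000j  (running Σ = 0.00016 + 0.11687j)
  m=1: 0.14472 - 0.06541j × -0.20272 - 0.13603j = -0.03823 - 0.00643j  (running Σ = -0.03808 + 0.11044j)
  m=2: 0.23670 - 0.26890j × 0.12380 + 0.30223j = 0.11058 + 0.03825j  (running Σ = 0.07250 + 0.14869j)
  m=3: -0.14253 + 0.46521j × -0.01775 + 0.08657j = -0.03774 - 0.02060j  (running Σ = 0.03476 + 0.12809j)
  m=4: -0.04013 - 0.31381j × 0.29909 - 0.29444j = -0.10440 - 0.08204j  (running Σ = -0.06965 + 0.04605j)
  m=5: 0.06884 + 0.11185j × -0.39611 + 0.07477j = -0.03563 - 0.03916j  (running Σ = -0.10527 + 0.00689j)
  m=6: -0.03014 - 0.02038j × 0.19639 + 0.08406j = -0.00421 - 0.00654j  (running Σ = -0.10948 + 0.00036j)
  m=7: 0.00604 + 0.00104j × -0.03471 - 0.05353j = -0.00015 - 0.00036j  (running Σ = -0.10963 + 0.00000j)
Accumulated sum -0.10963 + 0.00000j; after 4π/(2l+1) scaling, -0.09185 + 0.00000j ⇒ P_7 = -0.091847

-0.091847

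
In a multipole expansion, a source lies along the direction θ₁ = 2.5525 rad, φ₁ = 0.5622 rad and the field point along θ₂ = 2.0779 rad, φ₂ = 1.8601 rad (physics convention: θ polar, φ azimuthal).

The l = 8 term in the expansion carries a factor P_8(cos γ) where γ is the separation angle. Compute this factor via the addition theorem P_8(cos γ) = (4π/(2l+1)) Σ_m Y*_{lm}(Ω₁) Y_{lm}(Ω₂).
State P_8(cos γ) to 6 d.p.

Summing Y*_{l m}(θ₁,φ₁)·Y_{l m}(θ₂,φ₂) over m ∈ [−8, 8]; prefactor 4π/(2·8+1) = 0.739198:
  m=-8: Y*=(-0.000998, -0.004573)  Y=(-0.118971, -0.129349)  product (-0.000473, 0.000673)
  m=-7: Y*=(0.019644, 0.019978)  Y=(-0.350924, 0.171393)  product (-0.010318, -0.003644)
  m=-6: Y*=(-0.100980, -0.023815)  Y=(0.070022, 0.420451)  product (0.002942, -0.044125)
  m=-5: Y*=(0.249519, -0.085632)  Y=(0.107571, 0.013438)  product (0.027992, -0.005858)
  m=-4: Y*=(-0.284898, 0.353751)  Y=(-0.120387, 0.274295)  product (-0.062734, -0.120733)
  m=-3: Y*=(0.052736, -0.453354)  Y=(0.208140, 0.176343)  product (0.090922, -0.085061)
  m=-2: Y*=(0.030807, 0.064366)  Y=(-0.145408, 0.094978)  product (-0.010593, -0.006433)
  m=-1: Y*=(0.331772, 0.209022)  Y=(0.088729, 0.298095)  product (-0.032871, 0.117446)
  m=+0: Y*=(-0.208671, -0.000000)  Y=(-0.130522, 0.000000)  product (0.027236, 0.000000)
  m=+1: Y*=(-0.331772, 0.209022)  Y=(-0.088729, 0.298095)  product (-0.032871, -0.117446)
  m=+2: Y*=(0.030807, -0.064366)  Y=(-0.145408, -0.094978)  product (-0.010593, 0.006433)
  m=+3: Y*=(-0.052736, -0.453354)  Y=(-0.208140, 0.176343)  product (0.090922, 0.085061)
  m=+4: Y*=(-0.284898, -0.353751)  Y=(-0.120387, -0.274295)  product (-0.062734, 0.120733)
  m=+5: Y*=(-0.249519, -0.085632)  Y=(-0.107571, 0.013438)  product (0.027992, 0.005858)
  m=+6: Y*=(-0.100980, 0.023815)  Y=(0.070022, -0.420451)  product (0.002942, 0.044125)
  m=+7: Y*=(-0.019644, 0.019978)  Y=(0.350924, 0.171393)  product (-0.010318, 0.003644)
  m=+8: Y*=(-0.000998, 0.004573)  Y=(-0.118971, 0.129349)  product (-0.000473, -0.000673)
Σ over m = (0.036972, -0.000000); ×(4π/17) → (0.027330, -0.000000). Real part: 0.027330

0.027330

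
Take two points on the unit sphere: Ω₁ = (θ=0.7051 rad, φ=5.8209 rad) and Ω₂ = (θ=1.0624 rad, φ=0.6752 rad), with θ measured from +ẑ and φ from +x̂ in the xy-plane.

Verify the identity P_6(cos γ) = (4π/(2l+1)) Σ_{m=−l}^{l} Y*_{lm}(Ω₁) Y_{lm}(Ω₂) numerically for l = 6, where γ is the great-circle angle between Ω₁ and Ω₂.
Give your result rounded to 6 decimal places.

0.151362

Summing Y*_{l m}(θ₁,φ₁)·Y_{l m}(θ₂,φ₂) over m ∈ [−6, 6]; prefactor 4π/(2·6+1) = 0.966644:
  m=-6: Y*=(-0.033407, -0.012876)  Y=(-0.131791, 0.169395)  product (0.006584, -0.003962)
  m=-5: Y*=(-0.098333, -0.107556)  Y=(-0.402978, 0.096230)  product (0.049976, 0.033880)
  m=-4: Y*=(-0.093046, -0.325606)  Y=(-0.301818, -0.142383)  product (-0.018278, 0.111522)
  m=-3: Y*=(0.083476, -0.448690)  Y=(0.036536, 0.074717)  product (0.036575, -0.010156)
  m=-2: Y*=(0.136776, -0.181336)  Y=(-0.076732, 0.342499)  product (0.051612, 0.060760)
  m=-1: Y*=(-0.236444, 0.117820)  Y=(-0.034969, 0.028001)  product (0.004969, -0.010741)
  m=+0: Y*=(-0.317456, -0.000000)  Y=(0.334826, 0.000000)  product (-0.106292, -0.000000)
  m=+1: Y*=(0.236444, 0.117820)  Y=(0.034969, 0.028001)  product (0.004969, 0.010741)
  m=+2: Y*=(0.136776, 0.181336)  Y=(-0.076732, -0.342499)  product (0.051612, -0.060760)
  m=+3: Y*=(-0.083476, -0.448690)  Y=(-0.036536, 0.074717)  product (0.036575, 0.010156)
  m=+4: Y*=(-0.093046, 0.325606)  Y=(-0.301818, 0.142383)  product (-0.018278, -0.111522)
  m=+5: Y*=(0.098333, -0.107556)  Y=(0.402978, 0.096230)  product (0.049976, -0.033880)
  m=+6: Y*=(-0.033407, 0.012876)  Y=(-0.131791, -0.169395)  product (0.006584, 0.003962)
Accumulated sum (0.156585, 0.000000); after 4π/(2l+1) scaling, (0.151362, 0.000000) ⇒ P_6 = 0.151362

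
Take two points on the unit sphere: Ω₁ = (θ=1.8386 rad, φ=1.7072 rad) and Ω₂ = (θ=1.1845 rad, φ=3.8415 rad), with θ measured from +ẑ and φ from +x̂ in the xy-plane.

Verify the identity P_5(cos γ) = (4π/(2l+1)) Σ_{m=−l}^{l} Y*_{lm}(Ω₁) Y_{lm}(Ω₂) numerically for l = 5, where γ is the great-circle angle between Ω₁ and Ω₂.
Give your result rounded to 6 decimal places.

Addition theorem: P_5(cos γ) = (4π/11) Σ_m Y*_{lm}(Ω₁) Y_{lm}(Ω₂), m = −5…5:
  m=-5: Y*=(-0.244014, 0.300508)  Y=(0.296475, -0.110899)  product (-0.039018, 0.116154)
  m=-4: Y*=(-0.287124, -0.174310)  Y=(-0.383557, -0.136526)  product (0.086331, 0.106058)
  m=-3: Y*=(-0.045652, 0.105263)  Y=(0.038507, 0.065884)  product (-0.008693, 0.001046)
  m=-2: Y*=(-0.317267, -0.088766)  Y=(-0.053524, 0.309984)  product (0.044497, -0.093597)
  m=-1: Y*=(-0.005152, 0.037537)  Y=(0.128021, -0.107810)  product (0.003387, 0.005361)
  m=+0: Y*=(-0.322076, -0.000000)  Y=(0.279047, 0.000000)  product (-0.089874, -0.000000)
  m=+1: Y*=(0.005152, 0.037537)  Y=(-0.128021, -0.107810)  product (0.003387, -0.005361)
  m=+2: Y*=(-0.317267, 0.088766)  Y=(-0.053524, -0.309984)  product (0.044497, 0.093597)
  m=+3: Y*=(0.045652, 0.105263)  Y=(-0.038507, 0.065884)  product (-0.008693, -0.001046)
  m=+4: Y*=(-0.287124, 0.174310)  Y=(-0.383557, 0.136526)  product (0.086331, -0.106058)
  m=+5: Y*=(0.244014, 0.300508)  Y=(-0.296475, -0.110899)  product (-0.039018, -0.116154)
Accumulated sum (0.083134, 0.000000); after 4π/(2l+1) scaling, (0.094972, 0.000000) ⇒ P_5 = 0.094972

0.094972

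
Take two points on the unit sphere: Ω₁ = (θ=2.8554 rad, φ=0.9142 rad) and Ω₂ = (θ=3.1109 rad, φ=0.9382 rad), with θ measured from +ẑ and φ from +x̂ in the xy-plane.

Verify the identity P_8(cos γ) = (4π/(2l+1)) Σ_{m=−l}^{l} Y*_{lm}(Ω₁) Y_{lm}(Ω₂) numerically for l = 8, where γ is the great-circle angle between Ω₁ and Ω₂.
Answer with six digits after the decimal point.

0.126059

Expand P_8 via completeness: Σ_{m} conj(Y_{8,m}) at Ω₁ times Y_{8,m} at Ω₂ —
  [-8]  conj(Y_{8,-8})(Ω₁) = +0.000011+0.000018i ; Y_{8,-8}(Ω₂) = +0.000000-0.000000i ; Δ = +0.000000-0.000000i
  [-7]  conj(Y_{8,-7})(Ω₁) = -0.000281-0.000033i ; Y_{8,-7}(Ω₂) = -0.000000+0.000000i ; Δ = +0.000000-0.000000i
  [-6]  conj(Y_{8,-6})(Ω₁) = +0.001703-0.001747i ; Y_{8,-6}(Ω₂) = +0.000000+0.000000i ; Δ = +0.000000-0.000000i
  [-5]  conj(Y_{8,-5})(Ω₁) = +0.002130+0.014961i ; Y_{8,-5}(Ω₂) = +0.000000-0.000000i ; Δ = +0.000000-0.000000i
  [-4]  conj(Y_{8,-4})(Ω₁) = -0.060062-0.034008i ; Y_{8,-4}(Ω₂) = -0.000010+0.000007i ; Δ = +0.000001-0.000000i
  [-3]  conj(Y_{8,-3})(Ω₁) = +0.210252-0.088644i ; Y_{8,-3}(Ω₂) = +0.000381+0.000129i ; Δ = +0.000092-0.000007i
  [-2]  conj(Y_{8,-2})(Ω₁) = -0.129128+0.490128i ; Y_{8,-2}(Ω₂) = -0.002909-0.009222i ; Δ = +0.004896-0.000235i
  [-1]  conj(Y_{8,-1})(Ω₁) = -0.367418-0.476754i ; Y_{8,-1}(Ω₂) = -0.088798+0.121126i ; Δ = +0.090373-0.002169i
  [+0]  conj(Y_{8,0})(Ω₁) = -0.017655-0.000000i ; Y_{8,0}(Ω₂) = +1.143467+0.000000i ; Δ = -0.020188-0.000000i
  [+1]  conj(Y_{8,1})(Ω₁) = +0.367418-0.476754i ; Y_{8,1}(Ω₂) = +0.088798+0.121126i ; Δ = +0.090373+0.002169i
  [+2]  conj(Y_{8,2})(Ω₁) = -0.129128-0.490128i ; Y_{8,2}(Ω₂) = -0.002909+0.009222i ; Δ = +0.004896+0.000235i
  [+3]  conj(Y_{8,3})(Ω₁) = -0.210252-0.088644i ; Y_{8,3}(Ω₂) = -0.000381+0.000129i ; Δ = +0.000092+0.000007i
  [+4]  conj(Y_{8,4})(Ω₁) = -0.060062+0.034008i ; Y_{8,4}(Ω₂) = -0.000010-0.000007i ; Δ = +0.000001+0.000000i
  [+5]  conj(Y_{8,5})(Ω₁) = -0.002130+0.014961i ; Y_{8,5}(Ω₂) = -0.000000-0.000000i ; Δ = +0.000000+0.000000i
  [+6]  conj(Y_{8,6})(Ω₁) = +0.001703+0.001747i ; Y_{8,6}(Ω₂) = +0.000000-0.000000i ; Δ = +0.000000+0.000000i
  [+7]  conj(Y_{8,7})(Ω₁) = +0.000281-0.000033i ; Y_{8,7}(Ω₂) = +0.000000+0.000000i ; Δ = +0.000000+0.000000i
  [+8]  conj(Y_{8,8})(Ω₁) = +0.000011-0.000018i ; Y_{8,8}(Ω₂) = +0.000000+0.000000i ; Δ = +0.000000+0.000000i
Accumulated sum +0.170535+0.000000i; after 4π/(2l+1) scaling, +0.126059+0.000000i ⇒ P_8 = 0.126059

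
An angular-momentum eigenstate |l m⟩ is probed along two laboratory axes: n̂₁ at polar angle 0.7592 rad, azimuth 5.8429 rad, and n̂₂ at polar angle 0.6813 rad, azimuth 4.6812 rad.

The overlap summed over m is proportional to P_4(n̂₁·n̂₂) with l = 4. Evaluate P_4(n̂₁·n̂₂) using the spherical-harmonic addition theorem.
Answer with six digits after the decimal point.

Expand P_4 via completeness: Σ_{m} conj(Y_{4,m}) at Ω₁ times Y_{4,m} at Ω₂ —
  term(m=-4) = -0.000453-0.006902i   from Y*(Ω₁)=-0.018796-0.097554i, Y(Ω₂)=+0.069084+0.008664i
  term(m=-3) = -0.067720-0.024223i   from Y*(Ω₁)=+0.073245-0.286921i, Y(Ω₂)=+0.022692-0.241816i
  term(m=-2) = -0.124344+0.132779i   from Y*(Ω₁)=+0.270799-0.327956i, Y(Ω₂)=-0.426884-0.026663i
  term(m=-1) = +0.018180+0.041931i   from Y*(Ω₁)=+0.146016-0.068792i, Y(Ω₂)=-0.008830+0.283009i
  term(m=+0) = +0.081720+0.000000i   from Y*(Ω₁)=-0.327414-0.000000i, Y(Ω₂)=-0.249594+0.000000i
  term(m=+1) = +0.018180-0.041931i   from Y*(Ω₁)=-0.146016-0.068792i, Y(Ω₂)=+0.008830+0.283009i
  term(m=+2) = -0.124344-0.132779i   from Y*(Ω₁)=+0.270799+0.327956i, Y(Ω₂)=-0.426884+0.026663i
  term(m=+3) = -0.067720+0.024223i   from Y*(Ω₁)=-0.073245-0.286921i, Y(Ω₂)=-0.022692-0.241816i
  term(m=+4) = -0.000453+0.006902i   from Y*(Ω₁)=-0.018796+0.097554i, Y(Ω₂)=+0.069084-0.008664i
Σ over m = -0.266955-0.000000i; ×(4π/9) → -0.372739-0.000000i. Real part: -0.372739

-0.372739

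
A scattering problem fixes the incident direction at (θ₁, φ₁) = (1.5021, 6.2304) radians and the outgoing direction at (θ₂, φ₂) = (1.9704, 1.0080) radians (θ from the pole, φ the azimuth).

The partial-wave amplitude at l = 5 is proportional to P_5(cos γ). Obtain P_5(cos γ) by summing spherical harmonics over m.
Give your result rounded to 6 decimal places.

0.239132

Expand P_5 via completeness: Σ_{m} conj(Y_{5,m}) at Ω₁ times Y_{5,m} at Ω₂ —
  [-5]  conj(Y_{5,-5})(Ω₁) = +0.442801-0.119658i ; Y_{5,-5}(Ω₂) = +0.099085+0.291549i ; Δ = +0.078761+0.117242i
  [-4]  conj(Y_{5,-4})(Ω₁) = +0.097584-0.020916i ; Y_{5,-4}(Ω₂) = +0.258709-0.319668i ; Δ = +0.018560-0.036606i
  [-3]  conj(Y_{5,-3})(Ω₁) = -0.324819+0.051871i ; Y_{5,-3}(Ω₂) = -0.097298-0.011495i ; Δ = +0.032200-0.001313i
  [-2]  conj(Y_{5,-2})(Ω₁) = -0.113513+0.012028i ; Y_{5,-2}(Ω₂) = -0.131547-0.275692i ; Δ = +0.018248+0.029712i
  [-1]  conj(Y_{5,-1})(Ω₁) = +0.298182-0.015754i ; Y_{5,-1}(Ω₂) = -0.100429+0.159196i ; Δ = -0.027438+0.049051i
  [+0]  conj(Y_{5,0})(Ω₁) = +0.117780-0.000000i ; Y_{5,0}(Ω₂) = -0.266083+0.000000i ; Δ = -0.031339+0.000000i
  [+1]  conj(Y_{5,1})(Ω₁) = -0.298182-0.015754i ; Y_{5,1}(Ω₂) = +0.100429+0.159196i ; Δ = -0.027438-0.049051i
  [+2]  conj(Y_{5,2})(Ω₁) = -0.113513-0.012028i ; Y_{5,2}(Ω₂) = -0.131547+0.275692i ; Δ = +0.018248-0.029712i
  [+3]  conj(Y_{5,3})(Ω₁) = +0.324819+0.051871i ; Y_{5,3}(Ω₂) = +0.097298-0.011495i ; Δ = +0.032200+0.001313i
  [+4]  conj(Y_{5,4})(Ω₁) = +0.097584+0.020916i ; Y_{5,4}(Ω₂) = +0.258709+0.319668i ; Δ = +0.018560+0.036606i
  [+5]  conj(Y_{5,5})(Ω₁) = -0.442801-0.119658i ; Y_{5,5}(Ω₂) = -0.099085+0.291549i ; Δ = +0.078761-0.117242i
Accumulated sum +0.209325+0.000000i; after 4π/(2l+1) scaling, +0.239132+0.000000i ⇒ P_5 = 0.239132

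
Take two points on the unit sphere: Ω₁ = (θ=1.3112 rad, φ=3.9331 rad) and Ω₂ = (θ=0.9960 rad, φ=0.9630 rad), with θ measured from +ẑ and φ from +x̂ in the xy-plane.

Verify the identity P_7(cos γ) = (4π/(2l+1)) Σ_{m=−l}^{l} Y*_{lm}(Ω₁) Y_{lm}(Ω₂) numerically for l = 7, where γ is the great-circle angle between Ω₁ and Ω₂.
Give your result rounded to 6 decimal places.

Summing Y*_{l m}(θ₁,φ₁)·Y_{l m}(θ₂,φ₂) over m ∈ [−7, 7]; prefactor 4π/(2·7+1) = 0.837758:
  m=-7: Y*=-0.29019 + 0.26637j  Y=0.13159 - 0.06484j  product -0.02092 + 0.05387j
  m=-6: Y*=0.01435 - 0.39118j  Y=0.31114 + 0.17208j  product 0.07178 - 0.11925j
  m=-5: Y*=-0.03041 - 0.03233j  Y=0.04449 + 0.43209j  product 0.01262 - 0.01458j
  m=-4: Y*=0.35221 + 0.00861j  Y=-0.12644 + 0.10876j  product -0.04547 + 0.03722j
  m=-3: Y*=-0.05234 + 0.05046j  Y=0.25428 + 0.06563j  product -0.01662 + 0.00940j
  m=-2: Y*=-0.00384 + 0.31409j  Y=0.10461 + 0.28202j  product -0.08898 + 0.03177j
  m=-1: Y*=-0.08108 - 0.08208j  Y=0.08374 - 0.12038j  product -0.01667 + 0.00289j
  m=+0: Y*=-0.30026 + 0.00000j  Y=0.32076 + 0.00000j  product -0.09631 + 0.00000j
  m=+1: Y*=0.08108 - 0.08208j  Y=-0.08374 - 0.12038j  product -0.01667 - 0.00289j
  m=+2: Y*=-0.00384 - 0.31409j  Y=0.10461 - 0.28202j  product -0.08898 - 0.03177j
  m=+3: Y*=0.05234 + 0.05046j  Y=-0.25428 + 0.06563j  product -0.01662 - 0.00940j
  m=+4: Y*=0.35221 - 0.00861j  Y=-0.12644 - 0.10876j  product -0.04547 - 0.03722j
  m=+5: Y*=0.03041 - 0.03233j  Y=-0.04449 + 0.43209j  product 0.01262 + 0.01458j
  m=+6: Y*=0.01435 + 0.39118j  Y=0.31114 - 0.17208j  product 0.07178 + 0.11925j
  m=+7: Y*=0.29019 + 0.26637j  Y=-0.13159 - 0.06484j  product -0.02092 - 0.05387j
Σ over m = -0.30484 + 0.00000j; ×(4π/15) → -0.25538 + 0.00000j. Real part: -0.255379

-0.255379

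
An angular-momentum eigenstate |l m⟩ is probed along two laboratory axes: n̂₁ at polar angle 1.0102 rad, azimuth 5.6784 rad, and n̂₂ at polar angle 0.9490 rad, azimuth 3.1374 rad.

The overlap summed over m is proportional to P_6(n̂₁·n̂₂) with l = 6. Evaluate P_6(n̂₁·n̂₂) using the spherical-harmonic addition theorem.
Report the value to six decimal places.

Summing Y*_{l m}(θ₁,φ₁)·Y_{l m}(θ₂,φ₂) over m ∈ [−6, 6]; prefactor 4π/(2·6+1) = 0.966644:
  m=-6: -0.157554+0.083456i × +0.139282+0.003505i = -0.022237+0.011072i  (running Σ = -0.022237+0.011072i)
  m=-5: -0.385051-0.045518i × -0.345795-0.007250i = +0.132819+0.018531i  (running Σ = +0.110582+0.029603i)
  m=-4: -0.290529-0.256076i × +0.425480+0.007136i = -0.121787-0.111029i  (running Σ = -0.011205-0.081425i)
  m=-3: -0.005564-0.022391i × -0.149213-0.001877i = +0.000788+0.003351i  (running Σ = -0.010417-0.078074i)
  m=-2: -0.119827+0.317168i × -0.281515-0.002361i = +0.034482-0.089005i  (running Σ = +0.024065-0.167079i)
  m=-1: -0.128744+0.088986i × +0.269161+0.001129i = -0.034753+0.023806i  (running Σ = -0.010688-0.143272i)
  m=0: +0.300557-0.000000i × +0.215213+0.000000i = +0.064684+0.000000i  (running Σ = +0.053995-0.143272i)
  m=1: +0.128744+0.088986i × -0.269161+0.001129i = -0.034753-0.023806i  (running Σ = +0.019242-0.167079i)
  m=2: -0.119827-0.317168i × -0.281515+0.002361i = +0.034482+0.089005i  (running Σ = +0.053724-0.078074i)
  m=3: +0.005564-0.022391i × +0.149213-0.001877i = +0.000788-0.003351i  (running Σ = +0.054512-0.081425i)
  m=4: -0.290529+0.256076i × +0.425480-0.007136i = -0.121787+0.111029i  (running Σ = -0.067275+0.029603i)
  m=5: +0.385051-0.045518i × +0.345795-0.007250i = +0.132819-0.018531i  (running Σ = +0.065544+0.011072i)
  m=6: -0.157554-0.083456i × +0.139282-0.003505i = -0.022237-0.011072i  (running Σ = +0.043307+0.000000i)
Accumulated sum +0.043307+0.000000i; after 4π/(2l+1) scaling, +0.041862+0.000000i ⇒ P_6 = 0.041862

0.041862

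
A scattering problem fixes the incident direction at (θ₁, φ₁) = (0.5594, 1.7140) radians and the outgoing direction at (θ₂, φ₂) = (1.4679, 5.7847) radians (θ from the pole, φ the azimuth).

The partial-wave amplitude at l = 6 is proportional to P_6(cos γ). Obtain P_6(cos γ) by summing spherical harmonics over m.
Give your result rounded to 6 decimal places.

-0.020630

Term-by-term m-sum for l=6 (normalisation 4π/13 = 0.966644):
  [-6]  conj(Y_{6,-6})(Ω₁) = -0.007046-0.008171i ; Y_{6,-6}(Ω₂) = -0.462652+0.070245i ; Δ = +0.003834+0.003286i
  [-5]  conj(Y_{6,-5})(Ω₁) = -0.039184+0.045036i ; Y_{6,-5}(Ω₂) = -0.133341+0.101191i ; Δ = +0.000668-0.009970i
  [-4]  conj(Y_{6,-4})(Ω₁) = +0.164130+0.105855i ; Y_{6,-4}(Ω₂) = +0.126784-0.281524i ; Δ = +0.050610-0.032786i
  [-3]  conj(Y_{6,-3})(Ω₁) = +0.168475-0.367728i ; Y_{6,-3}(Ω₂) = -0.014295-0.189373i ; Δ = -0.072046-0.026648i
  [-2]  conj(Y_{6,-2})(Ω₁) = -0.448683-0.132139i ; Y_{6,-2}(Ω₂) = +0.142359+0.220240i ; Δ = -0.034772-0.117629i
  [-1]  conj(Y_{6,-1})(Ω₁) = -0.012665+0.087837i ; Y_{6,-1}(Ω₂) = +0.173284+0.094325i ; Δ = -0.010480+0.014026i
  [+0]  conj(Y_{6,0})(Ω₁) = -0.412721-0.000000i ; Y_{6,0}(Ω₂) = -0.249637+0.000000i ; Δ = +0.103030+0.000000i
  [+1]  conj(Y_{6,1})(Ω₁) = +0.012665+0.087837i ; Y_{6,1}(Ω₂) = -0.173284+0.094325i ; Δ = -0.010480-0.014026i
  [+2]  conj(Y_{6,2})(Ω₁) = -0.448683+0.132139i ; Y_{6,2}(Ω₂) = +0.142359-0.220240i ; Δ = -0.034772+0.117629i
  [+3]  conj(Y_{6,3})(Ω₁) = -0.168475-0.367728i ; Y_{6,3}(Ω₂) = +0.014295-0.189373i ; Δ = -0.072046+0.026648i
  [+4]  conj(Y_{6,4})(Ω₁) = +0.164130-0.105855i ; Y_{6,4}(Ω₂) = +0.126784+0.281524i ; Δ = +0.050610+0.032786i
  [+5]  conj(Y_{6,5})(Ω₁) = +0.039184+0.045036i ; Y_{6,5}(Ω₂) = +0.133341+0.101191i ; Δ = +0.000668+0.009970i
  [+6]  conj(Y_{6,6})(Ω₁) = -0.007046+0.008171i ; Y_{6,6}(Ω₂) = -0.462652-0.070245i ; Δ = +0.003834-0.003286i
Σ over m = -0.021342-0.000000i; ×(4π/13) → -0.020630-0.000000i. Real part: -0.020630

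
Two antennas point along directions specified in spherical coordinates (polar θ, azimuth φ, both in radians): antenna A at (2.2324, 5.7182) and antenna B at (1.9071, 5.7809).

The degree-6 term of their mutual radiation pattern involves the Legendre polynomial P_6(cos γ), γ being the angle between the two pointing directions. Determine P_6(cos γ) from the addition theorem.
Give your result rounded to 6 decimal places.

0.141787

Term-by-term m-sum for l=6 (normalisation 4π/13 = 0.966644):
  m=-6: Y*=-0.11297 + 0.02865j  Y=-0.33903 + 0.04359j  product 0.03705 - 0.01464j
  m=-5: Y*=0.29875 + 0.09790j  Y=0.33444 - 0.24393j  product 0.12379 - 0.04013j
  m=-4: Y*=-0.27714 - 0.33638j  Y=-0.02380 + 0.05077j  product 0.02367 - 0.00606j
  m=-3: Y*=0.02805 + 0.22473j  Y=0.02082 + 0.32519j  product -0.07250 + 0.01380j
  m=-2: Y*=-0.09452 + 0.20034j  Y=-0.08857 - 0.13933j  product 0.03628 - 0.00457j
  m=-1: Y*=0.27361 - 0.17344j  Y=-0.23896 - 0.13125j  product -0.08814 + 0.00553j
  m=+0: Y*=0.13833 + 0.00000j  Y=0.19053 + 0.00000j  product 0.02636 + 0.00000j
  m=+1: Y*=-0.27361 - 0.17344j  Y=0.23896 - 0.13125j  product -0.08814 - 0.00553j
  m=+2: Y*=-0.09452 - 0.20034j  Y=-0.08857 + 0.13933j  product 0.03628 + 0.00457j
  m=+3: Y*=-0.02805 + 0.22473j  Y=-0.02082 + 0.32519j  product -0.07250 - 0.01380j
  m=+4: Y*=-0.27714 + 0.33638j  Y=-0.02380 - 0.05077j  product 0.02367 + 0.00606j
  m=+5: Y*=-0.29875 + 0.09790j  Y=-0.33444 - 0.24393j  product 0.12379 + 0.04013j
  m=+6: Y*=-0.11297 - 0.02865j  Y=-0.33903 - 0.04359j  product 0.03705 + 0.01464j
Σ over m = 0.14668 + 0.00000j; ×(4π/13) → 0.14179 + 0.00000j. Real part: 0.141787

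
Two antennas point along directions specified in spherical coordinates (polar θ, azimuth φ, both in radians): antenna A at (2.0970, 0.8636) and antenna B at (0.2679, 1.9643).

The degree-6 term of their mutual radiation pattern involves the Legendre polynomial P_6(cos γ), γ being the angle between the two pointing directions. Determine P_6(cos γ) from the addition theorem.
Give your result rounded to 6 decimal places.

Term-by-term m-sum for l=6 (normalisation 4π/13 = 0.966644):
  m=-6: (0.091325, -0.180138) × (0.000118, 0.000117) = (0.000032, -0.000011)  (running Σ = (0.000032, -0.000011))
  m=-5: (0.156143, 0.375167) × (-0.001934, 0.000810) = (-0.000606, -0.000599)  (running Σ = (-0.000574, -0.000610))
  m=-4: (-0.336870, -0.108953) × (-0.000052, -0.016167) = (-0.001744, 0.005452)  (running Σ = (-0.002318, 0.004842))
  m=-3: (-0.040584, 0.024927) × (0.077894, 0.032045) = (-0.003960, 0.000641)  (running Σ = (-0.006278, 0.005483))
  m=-2: (0.054653, -0.346584) × (-0.206202, 0.206866) = (0.060427, 0.082772)  (running Σ = (0.054149, 0.088255))
  m=-1: (0.054385, 0.063633) × (-0.227397, -0.547739) = (0.022487, -0.044259)  (running Σ = (0.076636, 0.043997))
  m=0: (0.327407, -0.000000) × (0.381714, 0.000000) = (0.124976, 0.000000)  (running Σ = (0.201612, 0.043997))
  m=1: (-0.054385, 0.063633) × (0.227397, -0.547739) = (0.022487, 0.044259)  (running Σ = (0.224099, 0.088255))
  m=2: (0.054653, 0.346584) × (-0.206202, -0.206866) = (0.060427, -0.082772)  (running Σ = (0.284526, 0.005483))
  m=3: (0.040584, 0.024927) × (-0.077894, 0.032045) = (-0.003960, -0.000641)  (running Σ = (0.280566, 0.004842))
  m=4: (-0.336870, 0.108953) × (-0.000052, 0.016167) = (-0.001744, -0.005452)  (running Σ = (0.278822, -0.000610))
  m=5: (-0.156143, 0.375167) × (0.001934, 0.000810) = (-0.000606, 0.000599)  (running Σ = (0.278216, -0.000011))
  m=6: (0.091325, 0.180138) × (0.000118, -0.000117) = (0.000032, 0.000011)  (running Σ = (0.278248, -0.000000))
Total Σ_m = (0.278248, -0.000000). Multiply by 0.966644: (0.268966, -0.000000). P_6(cos γ) = 0.268966

0.268966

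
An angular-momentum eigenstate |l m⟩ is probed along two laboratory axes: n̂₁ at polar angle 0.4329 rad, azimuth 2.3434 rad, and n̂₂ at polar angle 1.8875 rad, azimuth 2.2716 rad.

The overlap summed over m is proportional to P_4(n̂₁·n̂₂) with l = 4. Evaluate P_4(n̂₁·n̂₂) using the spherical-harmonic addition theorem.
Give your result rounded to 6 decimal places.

0.326248

Term-by-term m-sum for l=4 (normalisation 4π/9 = 1.396263):
  m=-4: -0.01369 + 0.00070j × -0.34039 - 0.11979j = 0.00474 + 0.00140j  (running Σ = 0.00474 + 0.00140j)
  m=-3: 0.06155 + 0.05699j × -0.28834 + 0.16957j = -0.02741 - 0.00600j  (running Σ = -0.02267 - 0.00460j)
  m=-2: -0.00718 - 0.28061j × 0.01633 - 0.09560j = -0.02694 - 0.00390j  (running Σ = -0.04961 - 0.00849j)
  m=-1: -0.34809 + 0.35711j × -0.20955 - 0.24838j = 0.16164 + 0.01163j  (running Σ = 0.11203 + 0.00313j)
  m=0: 0.21629 + 0.00000j × 0.04438 + 0.00000j = 0.00960 + 0.00000j  (running Σ = 0.12163 + 0.00313j)
  m=1: 0.34809 + 0.35711j × 0.20955 - 0.24838j = 0.16164 - 0.01163j  (running Σ = 0.28327 - 0.00849j)
  m=2: -0.00718 + 0.28061j × 0.01633 + 0.09560j = -0.02694 + 0.00390j  (running Σ = 0.25633 - 0.00460j)
  m=3: -0.06155 + 0.05699j × 0.28834 + 0.16957j = -0.02741 + 0.00600j  (running Σ = 0.22892 + 0.00140j)
  m=4: -0.01369 - 0.00070j × -0.34039 + 0.11979j = 0.00474 - 0.00140j  (running Σ = 0.23366 - 0.00000j)
Accumulated sum 0.23366 - 0.00000j; after 4π/(2l+1) scaling, 0.32625 - 0.00000j ⇒ P_4 = 0.326248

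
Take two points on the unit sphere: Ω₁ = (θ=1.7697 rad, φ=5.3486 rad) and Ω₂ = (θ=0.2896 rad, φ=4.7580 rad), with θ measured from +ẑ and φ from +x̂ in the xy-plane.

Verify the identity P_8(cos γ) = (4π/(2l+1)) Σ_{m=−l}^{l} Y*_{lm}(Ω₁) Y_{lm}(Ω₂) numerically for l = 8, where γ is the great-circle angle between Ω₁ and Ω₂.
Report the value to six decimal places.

Summing Y*_{l m}(θ₁,φ₁)·Y_{l m}(θ₂,φ₂) over m ∈ [−8, 8]; prefactor 4π/(2·8+1) = 0.739198:
  [-8]  conj(Y_{8,-8})(Ω₁) = +0.161926-0.408610i ; Y_{8,-8}(Ω₂) = +0.000021-0.000008i ; Δ = +0.000000-0.000010i
  [-7]  conj(Y_{8,-7})(Ω₁) = -0.342566+0.090731i ; Y_{8,-7}(Ω₂) = -0.000096-0.000291i ; Δ = +0.000059+0.000091i
  [-6]  conj(Y_{8,-6})(Ω₁) = -0.107993-0.086560i ; Y_{8,-6}(Ω₂) = -0.002511+0.000705i ; Δ = +0.000332+0.000141i
  [-5]  conj(Y_{8,-5})(Ω₁) = -0.013854+0.350887i ; Y_{8,-5}(Ω₂) = +0.003606+0.015536i ; Δ = -0.005501+0.001050i
  [-4]  conj(Y_{8,-4})(Ω₁) = -0.021693+0.014738i ; Y_{8,-4}(Ω₂) = +0.070689-0.013042i ; Δ = -0.001341+0.001325i
  [-3]  conj(Y_{8,-3})(Ω₁) = +0.313584+0.110164i ; Y_{8,-3}(Ω₂) = -0.031960-0.232107i ; Δ = +0.015548-0.076306i
  [-2]  conj(Y_{8,-2})(Ω₁) = -0.007195-0.023393i ; Y_{8,-2}(Ω₂) = -0.510048+0.046657i ; Δ = +0.004761+0.011596i
  [-1]  conj(Y_{8,-1})(Ω₁) = +0.190353-0.257696i ; Y_{8,-1}(Ω₂) = +0.027096+0.593645i ; Δ = +0.158138+0.106020i
  [+0]  conj(Y_{8,0})(Ω₁) = -0.039354-0.000000i ; Y_{8,0}(Ω₂) = -0.034948+0.000000i ; Δ = +0.001375+0.000000i
  [+1]  conj(Y_{8,1})(Ω₁) = -0.190353-0.257696i ; Y_{8,1}(Ω₂) = -0.027096+0.593645i ; Δ = +0.158138-0.106020i
  [+2]  conj(Y_{8,2})(Ω₁) = -0.007195+0.023393i ; Y_{8,2}(Ω₂) = -0.510048-0.046657i ; Δ = +0.004761-0.011596i
  [+3]  conj(Y_{8,3})(Ω₁) = -0.313584+0.110164i ; Y_{8,3}(Ω₂) = +0.031960-0.232107i ; Δ = +0.015548+0.076306i
  [+4]  conj(Y_{8,4})(Ω₁) = -0.021693-0.014738i ; Y_{8,4}(Ω₂) = +0.070689+0.013042i ; Δ = -0.001341-0.001325i
  [+5]  conj(Y_{8,5})(Ω₁) = +0.013854+0.350887i ; Y_{8,5}(Ω₂) = -0.003606+0.015536i ; Δ = -0.005501-0.001050i
  [+6]  conj(Y_{8,6})(Ω₁) = -0.107993+0.086560i ; Y_{8,6}(Ω₂) = -0.002511-0.000705i ; Δ = +0.000332-0.000141i
  [+7]  conj(Y_{8,7})(Ω₁) = +0.342566+0.090731i ; Y_{8,7}(Ω₂) = +0.000096-0.000291i ; Δ = +0.000059-0.000091i
  [+8]  conj(Y_{8,8})(Ω₁) = +0.161926+0.408610i ; Y_{8,8}(Ω₂) = +0.000021+0.000008i ; Δ = +0.000000+0.000010i
Accumulated sum +0.345367-0.000000i; after 4π/(2l+1) scaling, +0.255294-0.000000i ⇒ P_8 = 0.255294

0.255294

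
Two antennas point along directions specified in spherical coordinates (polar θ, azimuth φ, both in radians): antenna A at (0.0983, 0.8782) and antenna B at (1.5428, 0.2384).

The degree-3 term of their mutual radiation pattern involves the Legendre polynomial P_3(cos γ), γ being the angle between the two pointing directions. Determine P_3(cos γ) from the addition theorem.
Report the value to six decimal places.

-0.156811

Expand P_3 via completeness: Σ_{m} conj(Y_{3,m}) at Ω₁ times Y_{3,m} at Ω₂ —
  m=-3: Y*=-0.00034 + 0.00019j  Y=0.31462 - 0.27328j  product -0.00006 + 0.00015j
  m=-2: Y*=-0.00181 + 0.00963j  Y=0.02540 - 0.01312j  product 0.00008 + 0.00027j
  m=-1: Y*=0.08004 + 0.09646j  Y=-0.31269 + 0.07599j  product -0.03236 - 0.02408j
  m=+0: Y*=0.72486 + 0.00000j  Y=-0.03130 + 0.00000j  product -0.02269 + 0.00000j
  m=+1: Y*=-0.08004 + 0.09646j  Y=0.31269 + 0.07599j  product -0.03236 + 0.02408j
  m=+2: Y*=-0.00181 - 0.00963j  Y=0.02540 + 0.01312j  product 0.00008 - 0.00027j
  m=+3: Y*=0.00034 + 0.00019j  Y=-0.31462 - 0.27328j  product -0.00006 - 0.00015j
Total Σ_m = -0.08735 + 0.00000j. Multiply by 1.795196: -0.15681 + 0.00000j. P_3(cos γ) = -0.156811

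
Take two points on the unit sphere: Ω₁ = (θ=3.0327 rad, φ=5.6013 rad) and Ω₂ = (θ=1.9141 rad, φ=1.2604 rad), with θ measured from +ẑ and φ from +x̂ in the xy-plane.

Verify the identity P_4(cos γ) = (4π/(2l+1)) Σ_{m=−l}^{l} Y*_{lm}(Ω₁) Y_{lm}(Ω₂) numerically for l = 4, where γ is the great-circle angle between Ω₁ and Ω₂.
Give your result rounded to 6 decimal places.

0.077447

Expand P_4 via completeness: Σ_{m} conj(Y_{4,m}) at Ω₁ times Y_{4,m} at Ω₂ —
  term(m=-4) = 0.00000 - 0.00002j   from Y*(Ω₁)=-0.00006 - 0.00002j, Y(Ω₂)=0.11249 + 0.32925j
  term(m=-3) = 0.00050 + 0.00025j   from Y*(Ω₁)=0.00073 + 0.00142j, Y(Ω₂)=0.28224 - 0.20997j
  term(m=-2) = 0.00106 - 0.00097j   from Y*(Ω₁)=0.00481 - 0.02288j, Y(Ω₂)=0.04992 + 0.03570j
  term(m=-1) = 0.02405 + 0.06174j   from Y*(Ω₁)=-0.15544 + 0.12619j, Y(Ω₂)=0.10108 - 0.31511j
  term(m=+0) = 0.00424 + 0.00000j   from Y*(Ω₁)=0.79682 + 0.00000j, Y(Ω₂)=0.00532 + 0.00000j
  term(m=+1) = 0.02405 - 0.06174j   from Y*(Ω₁)=0.15544 + 0.12619j, Y(Ω₂)=-0.10108 - 0.31511j
  term(m=+2) = 0.00106 + 0.00097j   from Y*(Ω₁)=0.00481 + 0.02288j, Y(Ω₂)=0.04992 - 0.03570j
  term(m=+3) = 0.00050 - 0.00025j   from Y*(Ω₁)=-0.00073 + 0.00142j, Y(Ω₂)=-0.28224 - 0.20997j
  term(m=+4) = 0.00000 + 0.00002j   from Y*(Ω₁)=-0.00006 + 0.00002j, Y(Ω₂)=0.11249 - 0.32925j
Accumulated sum 0.05547 - 0.00000j; after 4π/(2l+1) scaling, 0.07745 - 0.00000j ⇒ P_4 = 0.077447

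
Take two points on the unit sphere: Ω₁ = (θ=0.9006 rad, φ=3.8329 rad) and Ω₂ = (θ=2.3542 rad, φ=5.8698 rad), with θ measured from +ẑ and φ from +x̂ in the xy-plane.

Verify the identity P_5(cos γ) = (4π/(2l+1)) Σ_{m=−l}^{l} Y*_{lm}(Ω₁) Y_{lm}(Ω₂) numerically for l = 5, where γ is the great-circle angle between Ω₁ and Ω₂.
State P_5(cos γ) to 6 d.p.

0.345389

Addition theorem: P_5(cos γ) = (4π/11) Σ_m Y*_{lm}(Ω₁) Y_{lm}(Ω₂), m = −5…5:
  m=-5: 0.13046 + 0.04250j × -0.03945 + 0.07288j = -0.00824 + 0.00783j  (running Σ = -0.00824 + 0.00783j)
  m=-4: -0.31983 + 0.12640j × 0.02157 - 0.26012j = 0.02598 + 0.08592j  (running Σ = 0.01773 + 0.09375j)
  m=-3: 0.19850 - 0.36067j × 0.13909 + 0.40523j = 0.17376 + 0.03027j  (running Σ = 0.19150 + 0.12402j)
  m=-2: 0.01904 + 0.10000j × -0.20087 - 0.21822j = 0.01800 - 0.02424j  (running Σ = 0.20949 + 0.09978j)
  m=-1: 0.24665 + 0.20411j × -0.15874 - 0.06963j = -0.02494 - 0.04958j  (running Σ = 0.18455 + 0.05020j)
  m=0: -0.19100 + 0.00000j × 0.34958 + 0.00000j = -0.06677 + 0.00000j  (running Σ = 0.11778 + 0.05020j)
  m=1: -0.24665 + 0.20411j × 0.15874 - 0.06963j = -0.02494 + 0.04958j  (running Σ = 0.09284 + 0.09978j)
  m=2: 0.01904 - 0.10000j × -0.20087 + 0.21822j = 0.01800 + 0.02424j  (running Σ = 0.11084 + 0.12402j)
  m=3: -0.19850 - 0.36067j × -0.13909 + 0.40523j = 0.17376 - 0.03027j  (running Σ = 0.28460 + 0.09375j)
  m=4: -0.31983 - 0.12640j × 0.02157 + 0.26012j = 0.02598 - 0.08592j  (running Σ = 0.31058 + 0.00783j)
  m=5: -0.13046 + 0.04250j × 0.03945 + 0.07288j = -0.00824 - 0.00783j  (running Σ = 0.30234 - 0.00000j)
Accumulated sum 0.30234 - 0.00000j; after 4π/(2l+1) scaling, 0.34539 - 0.00000j ⇒ P_5 = 0.345389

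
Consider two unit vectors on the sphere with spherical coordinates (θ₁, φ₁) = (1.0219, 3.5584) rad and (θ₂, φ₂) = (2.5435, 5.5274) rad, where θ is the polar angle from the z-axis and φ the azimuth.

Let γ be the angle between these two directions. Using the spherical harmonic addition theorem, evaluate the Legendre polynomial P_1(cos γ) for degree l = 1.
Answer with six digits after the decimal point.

Addition theorem: P_1(cos γ) = (4π/3) Σ_m Y*_{lm}(Ω₁) Y_{lm}(Ω₂), m = −1…1:
  m=-1: Y*=-0.26951 - 0.11932j  Y=0.14157 + 0.13342j  product -0.02223 - 0.05285j
  m=+0: Y*=0.25493 + 0.00000j  Y=-0.40379 + 0.00000j  product -0.10294 + 0.00000j
  m=+1: Y*=0.26951 - 0.11932j  Y=-0.14157 + 0.13342j  product -0.02223 + 0.05285j
Accumulated sum -0.14740 + 0.00000j; after 4π/(2l+1) scaling, -0.61744 + 0.00000j ⇒ P_1 = -0.617440

-0.617440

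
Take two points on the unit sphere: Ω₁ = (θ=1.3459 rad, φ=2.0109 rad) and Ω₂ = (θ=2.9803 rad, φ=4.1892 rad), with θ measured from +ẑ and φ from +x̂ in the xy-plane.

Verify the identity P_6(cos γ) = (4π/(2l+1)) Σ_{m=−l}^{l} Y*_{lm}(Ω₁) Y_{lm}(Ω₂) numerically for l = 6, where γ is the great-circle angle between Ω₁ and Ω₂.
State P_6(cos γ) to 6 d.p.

0.148111

Term-by-term m-sum for l=6 (normalisation 4π/13 = 0.966644):
  [-6]  conj(Y_{6,-6})(Ω₁) = 0.36360 - 0.19909j ; Y_{6,-6}(Ω₂) = 0.00001 - 0.00000j ; Δ = 0.00000 - 0.00000j
  [-5]  conj(Y_{6,-5})(Ω₁) = -0.26550 - 0.19346j ; Y_{6,-5}(Ω₂) = 0.00009 + 0.00015j ; Δ = 0.00001 - 0.00006j
  [-4]  conj(Y_{6,-4})(Ω₁) = 0.02751 - 0.14332j ; Y_{6,-4}(Ω₂) = -0.00115 + 0.00200j ; Δ = 0.00025 + 0.00022j
  [-3]  conj(Y_{6,-3})(Ω₁) = -0.31978 + 0.08182j ; Y_{6,-3}(Ω₂) = -0.02055 + 0.00003j ; Δ = 0.00657 - 0.00169j
  [-2]  conj(Y_{6,-2})(Ω₁) = -0.03676 - 0.04448j ; Y_{6,-2}(Ω₂) = -0.06218 - 0.10750j ; Δ = -0.00250 + 0.00672j
  [-1]  conj(Y_{6,-1})(Ω₁) = -0.13696 + 0.29085j ; Y_{6,-1}(Ω₂) = 0.23145 - 0.40126j ; Δ = 0.08501 + 0.12227j
  [+0]  conj(Y_{6,0})(Ω₁) = -0.03362 + 0.00000j ; Y_{6,0}(Ω₂) = 0.75741 + 0.00000j ; Δ = -0.02546 + 0.00000j
  [+1]  conj(Y_{6,1})(Ω₁) = 0.13696 + 0.29085j ; Y_{6,1}(Ω₂) = -0.23145 - 0.40126j ; Δ = 0.08501 - 0.12227j
  [+2]  conj(Y_{6,2})(Ω₁) = -0.03676 + 0.04448j ; Y_{6,2}(Ω₂) = -0.06218 + 0.10750j ; Δ = -0.00250 - 0.00672j
  [+3]  conj(Y_{6,3})(Ω₁) = 0.31978 + 0.08182j ; Y_{6,3}(Ω₂) = 0.02055 + 0.00003j ; Δ = 0.00657 + 0.00169j
  [+4]  conj(Y_{6,4})(Ω₁) = 0.02751 + 0.14332j ; Y_{6,4}(Ω₂) = -0.00115 - 0.00200j ; Δ = 0.00025 - 0.00022j
  [+5]  conj(Y_{6,5})(Ω₁) = 0.26550 - 0.19346j ; Y_{6,5}(Ω₂) = -0.00009 + 0.00015j ; Δ = 0.00001 + 0.00006j
  [+6]  conj(Y_{6,6})(Ω₁) = 0.36360 + 0.19909j ; Y_{6,6}(Ω₂) = 0.00001 + 0.00000j ; Δ = 0.00000 + 0.00000j
Total Σ_m = 0.15322 - 0.00000j. Multiply by 0.966644: 0.14811 - 0.00000j. P_6(cos γ) = 0.148111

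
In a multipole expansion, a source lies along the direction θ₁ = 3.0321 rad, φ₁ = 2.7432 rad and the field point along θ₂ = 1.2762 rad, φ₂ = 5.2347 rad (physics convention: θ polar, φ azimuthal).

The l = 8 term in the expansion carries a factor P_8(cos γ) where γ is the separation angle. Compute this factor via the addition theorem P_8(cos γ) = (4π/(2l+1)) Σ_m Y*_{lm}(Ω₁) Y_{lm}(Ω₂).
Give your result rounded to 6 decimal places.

-0.282267

Summing Y*_{l m}(θ₁,φ₁)·Y_{l m}(θ₂,φ₂) over m ∈ [−8, 8]; prefactor 4π/(2·8+1) = 0.739198:
  [-8]  conj(Y_{8,-8})(Ω₁) = -0.00000 + 0.00000j ; Y_{8,-8}(Ω₂) = -0.18442 + 0.31195j ; Δ = 0.00000 - 0.00000j
  [-7]  conj(Y_{8,-7})(Ω₁) = -0.00000 - 0.00000j ; Y_{8,-7}(Ω₂) = 0.21647 + 0.38287j ; Δ = -0.00000 - 0.00000j
  [-6]  conj(Y_{8,-6})(Ω₁) = -0.00001 - 0.00001j ; Y_{8,-6}(Ω₂) = 0.07646 + 0.00059j ; Δ = -0.00000 - 0.00000j
  [-5]  conj(Y_{8,-5})(Ω₁) = -0.00006 - 0.00014j ; Y_{8,-5}(Ω₂) = -0.16621 + 0.28365j ; Δ = 0.00005 + 0.00001j
  [-4]  conj(Y_{8,-4})(Ω₁) = -0.00004 - 0.00187j ; Y_{8,-4}(Ω₂) = 0.10260 + 0.17985j ; Δ = 0.00033 - 0.00020j
  [-3]  conj(Y_{8,-3})(Ω₁) = 0.00639 - 0.01621j ; Y_{8,-3}(Ω₂) = -0.24117 - 0.00093j ; Δ = -0.00156 + 0.00390j
  [-2]  conj(Y_{8,-2})(Ω₁) = 0.08060 - 0.08246j ; Y_{8,-2}(Ω₂) = -0.12629 + 0.21745j ; Δ = 0.00775 + 0.02794j
  [-1]  conj(Y_{8,-1})(Ω₁) = 0.44661 - 0.18798j ; Y_{8,-1}(Ω₂) = -0.09863 - 0.17134j ; Δ = -0.07626 - 0.05798j
  [+0]  conj(Y_{8,0})(Ω₁) = 0.92522 + 0.00000j ; Y_{8,0}(Ω₂) = -0.26209 + 0.00000j ; Δ = -0.24249 + 0.00000j
  [+1]  conj(Y_{8,1})(Ω₁) = -0.44661 - 0.18798j ; Y_{8,1}(Ω₂) = 0.09863 - 0.17134j ; Δ = -0.07626 + 0.05798j
  [+2]  conj(Y_{8,2})(Ω₁) = 0.08060 + 0.08246j ; Y_{8,2}(Ω₂) = -0.12629 - 0.21745j ; Δ = 0.00775 - 0.02794j
  [+3]  conj(Y_{8,3})(Ω₁) = -0.00639 - 0.01621j ; Y_{8,3}(Ω₂) = 0.24117 - 0.00093j ; Δ = -0.00156 - 0.00390j
  [+4]  conj(Y_{8,4})(Ω₁) = -0.00004 + 0.00187j ; Y_{8,4}(Ω₂) = 0.10260 - 0.17985j ; Δ = 0.00033 + 0.00020j
  [+5]  conj(Y_{8,5})(Ω₁) = 0.00006 - 0.00014j ; Y_{8,5}(Ω₂) = 0.16621 + 0.28365j ; Δ = 0.00005 - 0.00001j
  [+6]  conj(Y_{8,6})(Ω₁) = -0.00001 + 0.00001j ; Y_{8,6}(Ω₂) = 0.07646 - 0.00059j ; Δ = -0.00000 + 0.00000j
  [+7]  conj(Y_{8,7})(Ω₁) = 0.00000 - 0.00000j ; Y_{8,7}(Ω₂) = -0.21647 + 0.38287j ; Δ = -0.00000 + 0.00000j
  [+8]  conj(Y_{8,8})(Ω₁) = -0.00000 - 0.00000j ; Y_{8,8}(Ω₂) = -0.18442 - 0.31195j ; Δ = 0.00000 + 0.00000j
Σ over m = -0.38186 + 0.00000j; ×(4π/17) → -0.28227 + 0.00000j. Real part: -0.282267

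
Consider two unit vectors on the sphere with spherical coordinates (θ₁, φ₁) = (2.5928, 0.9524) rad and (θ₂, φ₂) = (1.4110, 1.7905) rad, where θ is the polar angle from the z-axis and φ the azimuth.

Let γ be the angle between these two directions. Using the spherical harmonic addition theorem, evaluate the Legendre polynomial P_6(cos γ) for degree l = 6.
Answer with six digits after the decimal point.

-0.062765

Expand P_6 via completeness: Σ_{m} conj(Y_{6,m}) at Ω₁ times Y_{6,m} at Ω₂ —
  m=-6: Y*=0.00820 - 0.00524j  Y=-0.11178 + 0.43312j  product 0.00135 + 0.00414j
  m=-5: Y*=-0.00274 + 0.05509j  Y=-0.22240 - 0.11361j  product 0.00687 - 0.01194j
  m=-4: Y*=-0.14533 - 0.11467j  Y=-0.15604 + 0.18830j  product 0.04427 - 0.00947j
  m=-3: Y*=0.37911 - 0.11082j  Y=-0.16623 - 0.21458j  product -0.08680 - 0.06293j
  m=-2: Y*=-0.15637 + 0.45062j  Y=-0.16244 + 0.07636j  product -0.00901 - 0.08514j
  m=-1: Y*=-0.06879 - 0.09669j  Y=-0.06011 - 0.26917j  product -0.02189 + 0.02433j
  m=+0: Y*=-0.40559 + 0.00000j  Y=-0.16145 + 0.00000j  product 0.06548 + 0.00000j
  m=+1: Y*=0.06879 - 0.09669j  Y=0.06011 - 0.26917j  product -0.02189 - 0.02433j
  m=+2: Y*=-0.15637 - 0.45062j  Y=-0.16244 - 0.07636j  product -0.00901 + 0.08514j
  m=+3: Y*=-0.37911 - 0.11082j  Y=0.16623 - 0.21458j  product -0.08680 + 0.06293j
  m=+4: Y*=-0.14533 + 0.11467j  Y=-0.15604 - 0.18830j  product 0.04427 + 0.00947j
  m=+5: Y*=0.00274 + 0.05509j  Y=0.22240 - 0.11361j  product 0.00687 + 0.01194j
  m=+6: Y*=0.00820 + 0.00524j  Y=-0.11178 - 0.43312j  product 0.00135 - 0.00414j
Σ over m = -0.06493 - 0.00000j; ×(4π/13) → -0.06277 - 0.00000j. Real part: -0.062765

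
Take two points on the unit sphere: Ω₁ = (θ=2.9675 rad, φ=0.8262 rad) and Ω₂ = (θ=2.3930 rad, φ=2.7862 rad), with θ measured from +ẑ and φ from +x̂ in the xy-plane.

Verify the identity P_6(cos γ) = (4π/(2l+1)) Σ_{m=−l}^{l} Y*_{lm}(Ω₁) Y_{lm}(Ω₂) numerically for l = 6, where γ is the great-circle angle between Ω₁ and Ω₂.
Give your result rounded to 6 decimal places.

Addition theorem: P_6(cos γ) = (4π/13) Σ_m Y*_{lm}(Ω₁) Y_{lm}(Ω₂), m = −6…6:
  m=-6: Y*=(0.000003, -0.000013)  Y=(-0.025570, 0.040644)  product (0.000000, 0.000000)
  m=-5: Y*=(0.000141, 0.000215)  Y=(-0.036655, 0.175266)  product (-0.000043, 0.000017)
  m=-4: Y*=(-0.003064, -0.000505)  Y=(0.055823, 0.371306)  product (0.000016, -0.001166)
  m=-3: Y*=(0.020155, -0.015739)  Y=(0.211286, 0.382547)  product (0.010280, 0.004385)
  m=-2: Y*=(-0.011621, 0.142094)  Y=(0.096753, 0.083294)  product (-0.012960, 0.012780)
  m=-1: Y*=(-0.330995, -0.359171)  Y=(-0.307197, -0.114017)  product (0.060729, 0.148075)
  m=+0: Y*=(0.717918, -0.000000)  Y=(-0.233445, 0.000000)  product (-0.167594, 0.000000)
  m=+1: Y*=(0.330995, -0.359171)  Y=(0.307197, -0.114017)  product (0.060729, -0.148075)
  m=+2: Y*=(-0.011621, -0.142094)  Y=(0.096753, -0.083294)  product (-0.012960, -0.012780)
  m=+3: Y*=(-0.020155, -0.015739)  Y=(-0.211286, 0.382547)  product (0.010280, -0.004385)
  m=+4: Y*=(-0.003064, 0.000505)  Y=(0.055823, -0.371306)  product (0.000016, 0.001166)
  m=+5: Y*=(-0.000141, 0.000215)  Y=(0.036655, 0.175266)  product (-0.000043, -0.000017)
  m=+6: Y*=(0.000003, 0.000013)  Y=(-0.025570, -0.040644)  product (0.000000, -0.000000)
Σ over m = (-0.051549, -0.000000); ×(4π/13) → (-0.049830, -0.000000). Real part: -0.049830

-0.049830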